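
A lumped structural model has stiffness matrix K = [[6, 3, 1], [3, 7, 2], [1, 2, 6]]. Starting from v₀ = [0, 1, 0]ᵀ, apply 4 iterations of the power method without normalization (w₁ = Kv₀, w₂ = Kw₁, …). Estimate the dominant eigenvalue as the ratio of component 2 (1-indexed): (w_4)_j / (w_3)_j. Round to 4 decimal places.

w1 = Kv₀ = (6·0 + 3·1 + 1·0; 3·0 + 7·1 + 2·0; 1·0 + 2·1 + 6·0) = (3, 7, 2)
w2 = Kw1 = (6·3 + 3·7 + 1·2; 3·3 + 7·7 + 2·2; 1·3 + 2·7 + 6·2) = (41, 62, 29)
w3 = Kw2 = (461, 615, 339)
w4 = Kw3 = (4950, 6366, 3725)
Ratio at component: 6366 / 615 = 10.3512

10.3512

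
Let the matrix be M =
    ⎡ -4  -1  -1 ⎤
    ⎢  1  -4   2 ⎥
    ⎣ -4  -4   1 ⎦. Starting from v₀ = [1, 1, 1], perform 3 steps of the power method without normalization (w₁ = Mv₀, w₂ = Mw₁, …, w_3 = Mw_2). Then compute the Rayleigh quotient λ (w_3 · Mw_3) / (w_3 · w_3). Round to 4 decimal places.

λ ≈ -4.1939

w1 = Mv₀ = ((-4)·1 + (-1)·1 + (-1)·1; 1·1 + (-4)·1 + 2·1; (-4)·1 + (-4)·1 + 1·1) = (-6, -1, -7)
w2 = Mw1 = ((-4)·(-6) + (-1)·(-1) + (-1)·(-7); 1·(-6) + (-4)·(-1) + 2·(-7); (-4)·(-6) + (-4)·(-1) + 1·(-7)) = (32, -16, 21)
w3 = Mw2 = (-133, 138, -43)
Mw3 = (437, -771, -63)
w3·Mw3 = (-133)·437 + 138·(-771) + (-43)·(-63) = -161810; w3·w3 = (-133)·(-133) + 138·138 + (-43)·(-43) = 38582
λ ≈ -161810/38582 = -4.1939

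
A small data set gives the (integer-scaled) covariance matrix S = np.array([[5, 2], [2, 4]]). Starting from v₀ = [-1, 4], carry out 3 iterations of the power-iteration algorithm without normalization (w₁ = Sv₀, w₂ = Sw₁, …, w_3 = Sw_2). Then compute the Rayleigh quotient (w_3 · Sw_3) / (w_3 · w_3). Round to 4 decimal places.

w1 = Sv₀ = (5·(-1) + 2·4; 2·(-1) + 4·4) = (3, 14)
w2 = Sw1 = (5·3 + 2·14; 2·3 + 4·14) = (43, 62)
w3 = Sw2 = (339, 334)
Sw3 = (2363, 2014)
w3·Sw3 = 339·2363 + 334·2014 = 1473733; w3·w3 = 339·339 + 334·334 = 226477
λ ≈ 1473733/226477 = 6.5072

λ ≈ 6.5072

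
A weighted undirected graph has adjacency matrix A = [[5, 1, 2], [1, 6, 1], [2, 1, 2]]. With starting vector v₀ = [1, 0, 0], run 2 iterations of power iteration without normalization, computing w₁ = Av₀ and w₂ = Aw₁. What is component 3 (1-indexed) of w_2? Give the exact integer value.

15

w1 = Av₀ = (5·1 + 1·0 + 2·0; 1·1 + 6·0 + 1·0; 2·1 + 1·0 + 2·0) = (5, 1, 2)
w2 = Aw1 = (5·5 + 1·1 + 2·2; 1·5 + 6·1 + 1·2; 2·5 + 1·1 + 2·2) = (30, 13, 15)
The requested component of w2 is 15.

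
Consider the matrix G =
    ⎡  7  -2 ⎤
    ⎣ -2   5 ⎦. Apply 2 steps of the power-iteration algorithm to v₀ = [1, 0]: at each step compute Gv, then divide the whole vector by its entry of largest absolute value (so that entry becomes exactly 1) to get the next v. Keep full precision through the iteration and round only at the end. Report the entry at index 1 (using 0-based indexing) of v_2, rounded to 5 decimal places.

-0.45283

Gv0 = (7.000000, -2.000000); divide by 7.000000 → v1 = (1.000000, -0.285714)
Gv1 = (7.571429, -3.428571); divide by 7.571429 → v2 = (1.000000, -0.452830)
Requested entry of v2: -24/53 = -0.45283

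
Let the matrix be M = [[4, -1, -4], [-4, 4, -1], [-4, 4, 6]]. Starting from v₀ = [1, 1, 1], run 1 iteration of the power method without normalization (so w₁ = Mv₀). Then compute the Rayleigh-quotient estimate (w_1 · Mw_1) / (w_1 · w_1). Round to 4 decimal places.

λ ≈ 6.5526

w1 = Mv₀ = (-1, -1, 6)
Mw1 = (-27, -6, 36)
w1·Mw1 = (-1)·(-27) + (-1)·(-6) + 6·36 = 249; w1·w1 = (-1)·(-1) + (-1)·(-1) + 6·6 = 38
λ ≈ 249/38 = 6.5526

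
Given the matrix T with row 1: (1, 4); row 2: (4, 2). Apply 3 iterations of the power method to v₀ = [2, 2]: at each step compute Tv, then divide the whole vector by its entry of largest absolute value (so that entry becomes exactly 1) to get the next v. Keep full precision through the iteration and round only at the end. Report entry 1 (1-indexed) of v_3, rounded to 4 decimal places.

Tv0 = (10.00000, 12.00000); divide by 12.00000 → v1 = (0.83333, 1.00000)
Tv1 = (4.83333, 5.33333); divide by 5.33333 → v2 = (0.90625, 1.00000)
Tv2 = (4.90625, 5.62500); divide by 5.62500 → v3 = (0.87222, 1.00000)
Requested entry of v3: 314/360 = 0.8722

0.8722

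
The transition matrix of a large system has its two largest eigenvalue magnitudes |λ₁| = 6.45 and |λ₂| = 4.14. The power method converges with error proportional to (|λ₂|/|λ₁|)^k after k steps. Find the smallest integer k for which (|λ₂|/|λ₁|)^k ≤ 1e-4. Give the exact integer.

|λ₂/λ₁| = 4.14/6.45 = 0.64186
Need k ≥ ln(1e-4) / ln(0.64186) = -9.2103 / -0.4434 ≈ 20.773
Smallest integer k satisfying the bound: 21

21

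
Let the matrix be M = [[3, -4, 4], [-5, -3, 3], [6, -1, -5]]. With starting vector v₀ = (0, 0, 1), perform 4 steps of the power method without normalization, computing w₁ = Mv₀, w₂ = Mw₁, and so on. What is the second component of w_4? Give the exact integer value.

-3528

w1 = Mv₀ = (3·0 + (-4)·0 + 4·1; (-5)·0 + (-3)·0 + 3·1; 6·0 + (-1)·0 + (-5)·1) = (4, 3, -5)
w2 = Mw1 = (3·4 + (-4)·3 + 4·(-5); (-5)·4 + (-3)·3 + 3·(-5); 6·4 + (-1)·3 + (-5)·(-5)) = (-20, -44, 46)
w3 = Mw2 = (300, 370, -306)
w4 = Mw3 = (-1804, -3528, 2960)
The requested component of w4 is -3528.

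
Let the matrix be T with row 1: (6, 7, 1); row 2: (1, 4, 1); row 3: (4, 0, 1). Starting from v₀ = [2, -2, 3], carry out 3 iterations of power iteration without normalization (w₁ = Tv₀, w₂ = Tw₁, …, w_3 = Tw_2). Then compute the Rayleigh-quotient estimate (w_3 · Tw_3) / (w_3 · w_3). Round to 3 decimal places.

w1 = Tv₀ = (6·2 + 7·(-2) + 1·3; 1·2 + 4·(-2) + 1·3; 4·2 + 0·(-2) + 1·3) = (1, -3, 11)
w2 = Tw1 = (6·1 + 7·(-3) + 1·11; 1·1 + 4·(-3) + 1·11; 4·1 + 0·(-3) + 1·11) = (-4, 0, 15)
w3 = Tw2 = (-9, 11, -1)
Tw3 = (22, 34, -37)
w3·Tw3 = (-9)·22 + 11·34 + (-1)·(-37) = 213; w3·w3 = (-9)·(-9) + 11·11 + (-1)·(-1) = 203
λ ≈ 213/203 = 1.049

λ ≈ 1.049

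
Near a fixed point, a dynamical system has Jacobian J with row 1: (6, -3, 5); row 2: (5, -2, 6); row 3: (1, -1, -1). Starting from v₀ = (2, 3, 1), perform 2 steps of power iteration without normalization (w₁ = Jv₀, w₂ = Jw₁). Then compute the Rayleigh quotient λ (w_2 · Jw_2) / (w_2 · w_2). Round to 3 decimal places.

3.000

w1 = Jv₀ = (8, 10, -2)
w2 = Jw1 = (8, 8, 0)
Jw2 = (24, 24, 0)
w2·Jw2 = 8·24 + 8·24 + 0·0 = 384; w2·w2 = 8·8 + 8·8 + 0·0 = 128
λ ≈ 384/128 = 3.000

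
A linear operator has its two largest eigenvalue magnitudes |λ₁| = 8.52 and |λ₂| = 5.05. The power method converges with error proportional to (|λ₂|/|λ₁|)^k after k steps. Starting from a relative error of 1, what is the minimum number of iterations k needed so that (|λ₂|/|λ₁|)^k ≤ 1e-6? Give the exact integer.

|λ₂/λ₁| = 5.05/8.52 = 0.59272
Need k ≥ ln(1e-6) / ln(0.59272) = -13.8155 / -0.5230 ≈ 26.414
Smallest integer k satisfying the bound: 27

27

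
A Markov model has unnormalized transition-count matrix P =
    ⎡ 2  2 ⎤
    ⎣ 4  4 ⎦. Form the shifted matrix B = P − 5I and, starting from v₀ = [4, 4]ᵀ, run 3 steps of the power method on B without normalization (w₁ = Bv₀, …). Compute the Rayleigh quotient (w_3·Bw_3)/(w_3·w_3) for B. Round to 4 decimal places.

B = P − 5I has rows (-3, 2); (4, -1)
w1 = Bv₀ = ((-3)·4 + 2·4; 4·4 + (-1)·4) = (-4, 12)
w2 = Bw1 = ((-3)·(-4) + 2·12; 4·(-4) + (-1)·12) = (36, -28)
w3 = Bw2 = (-164, 172)
Bw3 = (836, -828)
w3·Bw3 = -279520; w3·w3 = 56480; μ ≈ -279520/56480 = -4.9490

-4.9490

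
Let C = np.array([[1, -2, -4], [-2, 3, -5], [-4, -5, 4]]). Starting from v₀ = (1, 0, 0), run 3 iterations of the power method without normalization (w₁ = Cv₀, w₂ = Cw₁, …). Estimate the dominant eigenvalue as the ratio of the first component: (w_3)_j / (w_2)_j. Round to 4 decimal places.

w1 = Cv₀ = (1, -2, -4)
w2 = Cw1 = (21, 12, -10)
w3 = Cw2 = (37, 44, -184)
Ratio at component: 37 / 21 = 1.7619

λ ≈ 1.7619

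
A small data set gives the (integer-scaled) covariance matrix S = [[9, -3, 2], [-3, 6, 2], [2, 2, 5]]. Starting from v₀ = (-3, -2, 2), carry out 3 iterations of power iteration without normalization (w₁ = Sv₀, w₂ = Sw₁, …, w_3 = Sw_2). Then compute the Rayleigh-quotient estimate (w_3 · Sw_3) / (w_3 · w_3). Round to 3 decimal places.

λ ≈ 10.908

w1 = Sv₀ = (9·(-3) + (-3)·(-2) + 2·2; (-3)·(-3) + 6·(-2) + 2·2; 2·(-3) + 2·(-2) + 5·2) = (-17, 1, 0)
w2 = Sw1 = (9·(-17) + (-3)·1 + 2·0; (-3)·(-17) + 6·1 + 2·0; 2·(-17) + 2·1 + 5·0) = (-156, 57, -32)
w3 = Sw2 = (-1639, 746, -358)
Sw3 = (-17705, 8677, -3576)
w3·Sw3 = (-1639)·(-17705) + 746·8677 + (-358)·(-3576) = 36771745; w3·w3 = (-1639)·(-1639) + 746·746 + (-358)·(-358) = 3371001
λ ≈ 36771745/3371001 = 10.908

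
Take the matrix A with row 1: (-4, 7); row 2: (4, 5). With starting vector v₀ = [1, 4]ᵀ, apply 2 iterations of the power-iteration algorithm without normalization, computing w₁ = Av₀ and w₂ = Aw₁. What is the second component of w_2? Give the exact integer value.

w1 = Av₀ = (24, 24)
w2 = Aw1 = (72, 216)
The requested component of w2 is 216.

216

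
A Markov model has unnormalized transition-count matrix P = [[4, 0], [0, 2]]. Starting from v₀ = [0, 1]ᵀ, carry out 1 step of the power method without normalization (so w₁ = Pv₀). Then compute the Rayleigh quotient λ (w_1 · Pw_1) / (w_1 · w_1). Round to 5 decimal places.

λ ≈ 2.00000

w1 = Pv₀ = (4·0 + 0·1; 0·0 + 2·1) = (0, 2)
Pw1 = (0, 4)
w1·Pw1 = 0·0 + 2·4 = 8; w1·w1 = 0·0 + 2·2 = 4
λ ≈ 8/4 = 2.00000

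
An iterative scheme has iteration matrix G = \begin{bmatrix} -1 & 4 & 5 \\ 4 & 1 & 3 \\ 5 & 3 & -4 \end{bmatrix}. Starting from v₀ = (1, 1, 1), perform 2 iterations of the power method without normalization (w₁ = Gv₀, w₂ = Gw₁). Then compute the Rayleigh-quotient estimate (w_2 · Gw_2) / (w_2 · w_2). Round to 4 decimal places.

w1 = Gv₀ = ((-1)·1 + 4·1 + 5·1; 4·1 + 1·1 + 3·1; 5·1 + 3·1 + (-4)·1) = (8, 8, 4)
w2 = Gw1 = ((-1)·8 + 4·8 + 5·4; 4·8 + 1·8 + 3·4; 5·8 + 3·8 + (-4)·4) = (44, 52, 48)
Gw2 = (404, 372, 184)
w2·Gw2 = 44·404 + 52·372 + 48·184 = 45952; w2·w2 = 44·44 + 52·52 + 48·48 = 6944
λ ≈ 45952/6944 = 6.6175

λ ≈ 6.6175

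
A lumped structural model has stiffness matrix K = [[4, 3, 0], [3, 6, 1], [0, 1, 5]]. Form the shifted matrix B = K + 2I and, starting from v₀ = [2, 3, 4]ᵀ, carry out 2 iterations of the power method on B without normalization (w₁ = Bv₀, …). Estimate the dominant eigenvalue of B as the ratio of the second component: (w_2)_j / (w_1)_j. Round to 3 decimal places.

10.765

B = K + 2I has rows (6, 3, 0); (3, 8, 1); (0, 1, 7)
w1 = Bv₀ = (6·2 + 3·3 + 0·4; 3·2 + 8·3 + 1·4; 0·2 + 1·3 + 7·4) = (21, 34, 31)
w2 = Bw1 = (6·21 + 3·34 + 0·31; 3·21 + 8·34 + 1·31; 0·21 + 1·34 + 7·31) = (228, 366, 251)
Ratio: 366/34 = 10.765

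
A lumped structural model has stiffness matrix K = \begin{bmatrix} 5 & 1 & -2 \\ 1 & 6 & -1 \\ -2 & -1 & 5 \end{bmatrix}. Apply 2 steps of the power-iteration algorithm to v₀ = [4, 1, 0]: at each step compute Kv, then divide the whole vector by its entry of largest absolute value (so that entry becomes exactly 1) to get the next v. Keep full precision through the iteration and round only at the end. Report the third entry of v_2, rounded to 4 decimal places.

Kv0 = (21.00000, 10.00000, -9.00000); divide by 21.00000 → v1 = (1.00000, 0.47619, -0.42857)
Kv1 = (6.33333, 4.28571, -4.61905); divide by 6.33333 → v2 = (1.00000, 0.67669, -0.72932)
Requested entry of v2: -97/133 = -0.7293

-0.7293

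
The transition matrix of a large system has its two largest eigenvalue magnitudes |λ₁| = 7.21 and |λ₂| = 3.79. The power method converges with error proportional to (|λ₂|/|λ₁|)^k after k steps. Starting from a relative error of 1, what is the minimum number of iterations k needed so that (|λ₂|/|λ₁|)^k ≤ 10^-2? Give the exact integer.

|λ₂/λ₁| = 3.79/7.21 = 0.52566
Need k ≥ ln(10^-2) / ln(0.52566) = -4.6052 / -0.6431 ≈ 7.161
Smallest integer k satisfying the bound: 8

8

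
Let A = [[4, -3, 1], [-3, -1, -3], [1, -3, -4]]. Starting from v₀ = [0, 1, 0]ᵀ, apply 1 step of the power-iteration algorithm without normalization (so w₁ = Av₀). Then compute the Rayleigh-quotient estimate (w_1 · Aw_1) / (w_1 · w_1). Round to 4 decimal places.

-1.0000

w1 = Av₀ = (4·0 + (-3)·1 + 1·0; (-3)·0 + (-1)·1 + (-3)·0; 1·0 + (-3)·1 + (-4)·0) = (-3, -1, -3)
Aw1 = (-12, 19, 12)
w1·Aw1 = (-3)·(-12) + (-1)·19 + (-3)·12 = -19; w1·w1 = (-3)·(-3) + (-1)·(-1) + (-3)·(-3) = 19
λ ≈ -19/19 = -1.0000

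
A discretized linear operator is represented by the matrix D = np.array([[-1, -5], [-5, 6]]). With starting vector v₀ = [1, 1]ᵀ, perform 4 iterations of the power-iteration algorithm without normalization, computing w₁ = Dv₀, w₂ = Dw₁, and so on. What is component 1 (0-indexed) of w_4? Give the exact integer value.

2171

w1 = Dv₀ = ((-1)·1 + (-5)·1; (-5)·1 + 6·1) = (-6, 1)
w2 = Dw1 = ((-1)·(-6) + (-5)·1; (-5)·(-6) + 6·1) = (1, 36)
w3 = Dw2 = (-181, 211)
w4 = Dw3 = (-874, 2171)
The requested component of w4 is 2171.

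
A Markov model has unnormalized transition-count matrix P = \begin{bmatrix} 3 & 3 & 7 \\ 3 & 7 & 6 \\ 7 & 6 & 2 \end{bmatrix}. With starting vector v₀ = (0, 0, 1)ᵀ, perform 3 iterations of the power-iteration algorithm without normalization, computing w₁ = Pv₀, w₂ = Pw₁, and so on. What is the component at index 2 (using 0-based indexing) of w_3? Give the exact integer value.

w1 = Pv₀ = (3·0 + 3·0 + 7·1; 3·0 + 7·0 + 6·1; 7·0 + 6·0 + 2·1) = (7, 6, 2)
w2 = Pw1 = (3·7 + 3·6 + 7·2; 3·7 + 7·6 + 6·2; 7·7 + 6·6 + 2·2) = (53, 75, 89)
w3 = Pw2 = (1007, 1218, 999)
The requested component of w3 is 999.

999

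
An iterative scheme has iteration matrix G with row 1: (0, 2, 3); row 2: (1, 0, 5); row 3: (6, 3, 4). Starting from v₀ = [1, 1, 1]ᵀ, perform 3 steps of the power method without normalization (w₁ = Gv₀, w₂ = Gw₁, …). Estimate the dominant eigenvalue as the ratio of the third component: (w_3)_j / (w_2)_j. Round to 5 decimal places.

λ ≈ 9.16000

w1 = Gv₀ = (5, 6, 13)
w2 = Gw1 = (51, 70, 100)
w3 = Gw2 = (440, 551, 916)
Ratio at component: 916 / 100 = 9.16000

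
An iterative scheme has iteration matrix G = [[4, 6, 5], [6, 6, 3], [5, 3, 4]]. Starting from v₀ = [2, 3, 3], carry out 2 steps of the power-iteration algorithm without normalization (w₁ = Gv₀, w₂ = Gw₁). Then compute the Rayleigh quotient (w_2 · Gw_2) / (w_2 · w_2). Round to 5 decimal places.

λ ≈ 14.15398

w1 = Gv₀ = (4·2 + 6·3 + 5·3; 6·2 + 6·3 + 3·3; 5·2 + 3·3 + 4·3) = (41, 39, 31)
w2 = Gw1 = (4·41 + 6·39 + 5·31; 6·41 + 6·39 + 3·31; 5·41 + 3·39 + 4·31) = (553, 573, 446)
Gw2 = (7880, 8094, 6268)
w2·Gw2 = 553·7880 + 573·8094 + 446·6268 = 11791030; w2·w2 = 553·553 + 573·573 + 446·446 = 833054
λ ≈ 11791030/833054 = 14.15398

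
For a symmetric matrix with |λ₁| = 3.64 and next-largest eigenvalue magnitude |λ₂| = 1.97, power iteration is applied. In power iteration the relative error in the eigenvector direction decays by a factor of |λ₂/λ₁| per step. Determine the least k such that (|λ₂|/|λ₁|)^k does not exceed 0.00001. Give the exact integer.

19

|λ₂/λ₁| = 1.97/3.64 = 0.54121
Need k ≥ ln(0.00001) / ln(0.54121) = -11.5129 / -0.6140 ≈ 18.752
Smallest integer k satisfying the bound: 19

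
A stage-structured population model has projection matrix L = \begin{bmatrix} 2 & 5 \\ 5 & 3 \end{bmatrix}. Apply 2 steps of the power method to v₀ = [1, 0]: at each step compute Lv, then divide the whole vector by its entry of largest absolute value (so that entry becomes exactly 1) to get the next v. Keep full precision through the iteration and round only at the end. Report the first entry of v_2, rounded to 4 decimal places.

1.0000

Lv0 = (2.00000, 5.00000); divide by 5.00000 → v1 = (0.40000, 1.00000)
Lv1 = (5.80000, 5.00000); divide by 5.80000 → v2 = (1.00000, 0.86207)
Requested entry of v2: 29/29 = 1.0000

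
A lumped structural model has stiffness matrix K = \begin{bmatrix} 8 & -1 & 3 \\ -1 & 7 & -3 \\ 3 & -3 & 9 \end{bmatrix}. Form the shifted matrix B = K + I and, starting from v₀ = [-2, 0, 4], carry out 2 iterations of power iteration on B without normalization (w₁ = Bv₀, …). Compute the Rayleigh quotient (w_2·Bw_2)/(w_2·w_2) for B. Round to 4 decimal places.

B = K + I has rows (9, -1, 3); (-1, 8, -3); (3, -3, 10)
w1 = Bv₀ = (-6, -10, 34)
w2 = Bw1 = (58, -176, 352)
Bw2 = (1754, -2522, 4222)
w2·Bw2 = 2031748; w2·w2 = 158244; μ ≈ 2031748/158244 = 12.8393

12.8393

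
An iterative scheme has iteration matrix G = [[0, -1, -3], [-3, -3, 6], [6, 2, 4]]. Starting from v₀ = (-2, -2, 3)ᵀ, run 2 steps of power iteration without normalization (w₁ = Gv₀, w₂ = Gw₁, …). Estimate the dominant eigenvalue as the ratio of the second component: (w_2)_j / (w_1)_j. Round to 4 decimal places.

λ ≈ -3.1000

w1 = Gv₀ = (-7, 30, -4)
w2 = Gw1 = (-18, -93, 2)
Ratio at component: -93 / 30 = -3.1000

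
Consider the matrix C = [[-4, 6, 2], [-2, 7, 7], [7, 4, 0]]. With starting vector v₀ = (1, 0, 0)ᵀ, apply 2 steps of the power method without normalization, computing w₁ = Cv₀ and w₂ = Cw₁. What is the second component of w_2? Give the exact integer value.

w1 = Cv₀ = ((-4)·1 + 6·0 + 2·0; (-2)·1 + 7·0 + 7·0; 7·1 + 4·0 + 0·0) = (-4, -2, 7)
w2 = Cw1 = ((-4)·(-4) + 6·(-2) + 2·7; (-2)·(-4) + 7·(-2) + 7·7; 7·(-4) + 4·(-2) + 0·7) = (18, 43, -36)
The requested component of w2 is 43.

43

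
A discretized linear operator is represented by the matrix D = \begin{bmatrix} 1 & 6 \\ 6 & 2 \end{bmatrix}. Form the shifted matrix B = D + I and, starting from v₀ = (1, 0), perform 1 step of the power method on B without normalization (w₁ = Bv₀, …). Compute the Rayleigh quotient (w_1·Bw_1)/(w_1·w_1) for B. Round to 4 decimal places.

B = D + I has rows (2, 6); (6, 3)
w1 = Bv₀ = (2, 6)
Bw1 = (40, 30)
w1·Bw1 = 260; w1·w1 = 40; μ ≈ 260/40 = 6.5000

6.5000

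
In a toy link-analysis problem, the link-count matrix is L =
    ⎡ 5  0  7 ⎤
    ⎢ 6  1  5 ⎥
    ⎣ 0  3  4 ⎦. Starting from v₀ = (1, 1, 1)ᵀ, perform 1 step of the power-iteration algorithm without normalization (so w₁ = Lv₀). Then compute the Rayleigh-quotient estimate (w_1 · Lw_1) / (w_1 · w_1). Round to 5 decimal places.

w1 = Lv₀ = (5·1 + 0·1 + 7·1; 6·1 + 1·1 + 5·1; 0·1 + 3·1 + 4·1) = (12, 12, 7)
Lw1 = (109, 119, 64)
w1·Lw1 = 12·109 + 12·119 + 7·64 = 3184; w1·w1 = 12·12 + 12·12 + 7·7 = 337
λ ≈ 3184/337 = 9.44807

9.44807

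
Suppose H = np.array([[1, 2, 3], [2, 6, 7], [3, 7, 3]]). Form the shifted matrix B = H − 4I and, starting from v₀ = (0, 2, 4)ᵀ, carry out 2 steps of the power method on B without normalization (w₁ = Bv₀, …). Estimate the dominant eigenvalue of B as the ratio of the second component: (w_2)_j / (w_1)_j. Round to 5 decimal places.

5.18750

B = H − 4I has rows (-3, 2, 3); (2, 2, 7); (3, 7, -1)
w1 = Bv₀ = (16, 32, 10)
w2 = Bw1 = (46, 166, 262)
Ratio: 166/32 = 5.18750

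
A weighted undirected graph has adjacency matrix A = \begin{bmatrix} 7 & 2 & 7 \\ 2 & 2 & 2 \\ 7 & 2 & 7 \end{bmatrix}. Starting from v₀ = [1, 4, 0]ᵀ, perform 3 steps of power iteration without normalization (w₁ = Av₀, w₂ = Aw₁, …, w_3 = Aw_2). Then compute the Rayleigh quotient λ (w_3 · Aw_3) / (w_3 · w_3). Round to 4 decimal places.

w1 = Av₀ = (7·1 + 2·4 + 7·0; 2·1 + 2·4 + 2·0; 7·1 + 2·4 + 7·0) = (15, 10, 15)
w2 = Aw1 = (7·15 + 2·10 + 7·15; 2·15 + 2·10 + 2·15; 7·15 + 2·10 + 7·15) = (230, 80, 230)
w3 = Aw2 = (3380, 1080, 3380)
Aw3 = (49480, 15680, 49480)
w3·Aw3 = 3380·49480 + 1080·15680 + 3380·49480 = 351419200; w3·w3 = 3380·3380 + 1080·1080 + 3380·3380 = 24015200
λ ≈ 351419200/24015200 = 14.6332

λ ≈ 14.6332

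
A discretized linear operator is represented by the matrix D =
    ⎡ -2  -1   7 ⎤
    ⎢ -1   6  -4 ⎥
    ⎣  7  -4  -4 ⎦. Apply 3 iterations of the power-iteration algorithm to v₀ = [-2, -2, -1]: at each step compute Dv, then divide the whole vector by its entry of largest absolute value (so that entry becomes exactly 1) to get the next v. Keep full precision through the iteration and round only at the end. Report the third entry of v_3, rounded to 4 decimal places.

Dv0 = (-1.00000, -6.00000, -2.00000); divide by -6.00000 → v1 = (0.16667, 1.00000, 0.33333)
Dv1 = (1.00000, 4.50000, -4.16667); divide by 4.50000 → v2 = (0.22222, 1.00000, -0.92593)
Dv2 = (-7.92593, 9.48148, 1.25926); divide by 9.48148 → v3 = (-0.83594, 1.00000, 0.13281)
Requested entry of v3: -34/-256 = 0.1328

0.1328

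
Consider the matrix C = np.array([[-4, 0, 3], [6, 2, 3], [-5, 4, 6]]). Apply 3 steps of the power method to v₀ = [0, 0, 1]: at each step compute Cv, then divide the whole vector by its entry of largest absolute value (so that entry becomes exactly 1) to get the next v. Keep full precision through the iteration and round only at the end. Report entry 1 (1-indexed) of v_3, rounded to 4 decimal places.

Cv0 = (3.00000, 3.00000, 6.00000); divide by 6.00000 → v1 = (0.50000, 0.50000, 1.00000)
Cv1 = (1.00000, 7.00000, 5.50000); divide by 7.00000 → v2 = (0.14286, 1.00000, 0.78571)
Cv2 = (1.78571, 5.21429, 8.00000); divide by 8.00000 → v3 = (0.22321, 0.65179, 1.00000)
Requested entry of v3: 75/336 = 0.2232

0.2232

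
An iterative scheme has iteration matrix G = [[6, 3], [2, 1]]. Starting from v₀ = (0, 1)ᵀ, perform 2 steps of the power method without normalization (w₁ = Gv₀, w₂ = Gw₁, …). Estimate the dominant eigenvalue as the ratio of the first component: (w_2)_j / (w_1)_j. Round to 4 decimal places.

w1 = Gv₀ = (6·0 + 3·1; 2·0 + 1·1) = (3, 1)
w2 = Gw1 = (6·3 + 3·1; 2·3 + 1·1) = (21, 7)
Ratio at component: 21 / 3 = 7.0000

7.0000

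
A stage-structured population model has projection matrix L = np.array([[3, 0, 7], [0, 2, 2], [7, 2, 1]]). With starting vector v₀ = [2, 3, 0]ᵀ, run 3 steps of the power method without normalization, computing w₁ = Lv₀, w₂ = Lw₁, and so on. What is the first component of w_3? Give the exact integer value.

992

w1 = Lv₀ = (6, 6, 20)
w2 = Lw1 = (158, 52, 74)
w3 = Lw2 = (992, 252, 1284)
The requested component of w3 is 992.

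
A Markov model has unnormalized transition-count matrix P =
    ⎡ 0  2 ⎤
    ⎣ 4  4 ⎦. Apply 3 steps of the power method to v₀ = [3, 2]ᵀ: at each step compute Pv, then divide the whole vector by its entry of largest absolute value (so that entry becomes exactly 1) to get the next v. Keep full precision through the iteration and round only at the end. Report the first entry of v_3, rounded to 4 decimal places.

0.3529

Pv0 = (4.00000, 20.00000); divide by 20.00000 → v1 = (0.20000, 1.00000)
Pv1 = (2.00000, 4.80000); divide by 4.80000 → v2 = (0.41667, 1.00000)
Pv2 = (2.00000, 5.66667); divide by 5.66667 → v3 = (0.35294, 1.00000)
Requested entry of v3: 192/544 = 0.3529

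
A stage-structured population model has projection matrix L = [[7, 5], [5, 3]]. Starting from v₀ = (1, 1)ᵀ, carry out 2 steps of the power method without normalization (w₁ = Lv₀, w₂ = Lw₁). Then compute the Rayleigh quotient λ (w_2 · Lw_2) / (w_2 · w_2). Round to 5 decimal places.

w1 = Lv₀ = (7·1 + 5·1; 5·1 + 3·1) = (12, 8)
w2 = Lw1 = (7·12 + 5·8; 5·12 + 3·8) = (124, 84)
Lw2 = (1288, 872)
w2·Lw2 = 124·1288 + 84·872 = 232960; w2·w2 = 124·124 + 84·84 = 22432
λ ≈ 232960/22432 = 10.38516

10.38516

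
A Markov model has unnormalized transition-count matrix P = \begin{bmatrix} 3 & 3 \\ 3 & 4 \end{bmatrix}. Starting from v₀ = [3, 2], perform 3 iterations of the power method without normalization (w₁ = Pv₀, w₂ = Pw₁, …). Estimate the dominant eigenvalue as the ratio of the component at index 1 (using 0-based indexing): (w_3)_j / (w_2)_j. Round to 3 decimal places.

6.549

w1 = Pv₀ = (15, 17)
w2 = Pw1 = (96, 113)
w3 = Pw2 = (627, 740)
Ratio at component: 740 / 113 = 6.549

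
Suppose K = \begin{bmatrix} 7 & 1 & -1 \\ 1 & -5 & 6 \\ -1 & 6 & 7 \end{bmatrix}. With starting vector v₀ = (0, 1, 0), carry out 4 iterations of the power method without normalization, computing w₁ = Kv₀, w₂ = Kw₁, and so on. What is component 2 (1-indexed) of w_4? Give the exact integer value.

3981

w1 = Kv₀ = (7·0 + 1·1 + (-1)·0; 1·0 + (-5)·1 + 6·0; (-1)·0 + 6·1 + 7·0) = (1, -5, 6)
w2 = Kw1 = (7·1 + 1·(-5) + (-1)·6; 1·1 + (-5)·(-5) + 6·6; (-1)·1 + 6·(-5) + 7·6) = (-4, 62, 11)
w3 = Kw2 = (23, -248, 453)
w4 = Kw3 = (-540, 3981, 1660)
The requested component of w4 is 3981.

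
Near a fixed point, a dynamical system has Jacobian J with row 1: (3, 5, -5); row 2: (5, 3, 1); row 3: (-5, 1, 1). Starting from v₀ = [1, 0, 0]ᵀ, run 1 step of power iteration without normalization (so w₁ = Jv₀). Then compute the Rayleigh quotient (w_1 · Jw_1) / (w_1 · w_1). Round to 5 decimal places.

λ ≈ 6.38983

w1 = Jv₀ = (3, 5, -5)
Jw1 = (59, 25, -15)
w1·Jw1 = 3·59 + 5·25 + (-5)·(-15) = 377; w1·w1 = 3·3 + 5·5 + (-5)·(-5) = 59
λ ≈ 377/59 = 6.38983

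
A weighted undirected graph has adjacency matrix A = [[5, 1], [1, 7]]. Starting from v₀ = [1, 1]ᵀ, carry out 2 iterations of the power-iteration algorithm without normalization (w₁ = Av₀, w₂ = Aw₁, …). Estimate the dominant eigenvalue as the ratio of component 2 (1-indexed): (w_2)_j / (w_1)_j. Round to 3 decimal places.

w1 = Av₀ = (5·1 + 1·1; 1·1 + 7·1) = (6, 8)
w2 = Aw1 = (5·6 + 1·8; 1·6 + 7·8) = (38, 62)
Ratio at component: 62 / 8 = 7.750

7.750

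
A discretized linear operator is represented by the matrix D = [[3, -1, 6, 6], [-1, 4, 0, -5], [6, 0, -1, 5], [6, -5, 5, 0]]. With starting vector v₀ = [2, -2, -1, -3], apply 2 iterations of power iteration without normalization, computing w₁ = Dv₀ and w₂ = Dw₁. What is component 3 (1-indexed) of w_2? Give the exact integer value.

-9

w1 = Dv₀ = (-16, 5, -2, 17)
w2 = Dw1 = (37, -49, -9, -131)
The requested component of w2 is -9.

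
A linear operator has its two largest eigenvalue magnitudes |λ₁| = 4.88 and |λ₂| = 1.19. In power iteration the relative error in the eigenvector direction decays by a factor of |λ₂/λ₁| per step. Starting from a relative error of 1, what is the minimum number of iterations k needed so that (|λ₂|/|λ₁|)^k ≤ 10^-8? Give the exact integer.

|λ₂/λ₁| = 1.19/4.88 = 0.24385
Need k ≥ ln(10^-8) / ln(0.24385) = -18.4207 / -1.4112 ≈ 13.053
Smallest integer k satisfying the bound: 14

14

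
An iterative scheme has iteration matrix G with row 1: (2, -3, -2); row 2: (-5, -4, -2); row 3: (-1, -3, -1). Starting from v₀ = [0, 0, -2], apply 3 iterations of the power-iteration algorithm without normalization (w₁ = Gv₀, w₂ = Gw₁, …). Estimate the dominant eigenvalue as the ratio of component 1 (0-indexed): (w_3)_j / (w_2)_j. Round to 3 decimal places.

w1 = Gv₀ = (2·0 + (-3)·0 + (-2)·(-2); (-5)·0 + (-4)·0 + (-2)·(-2); (-1)·0 + (-3)·0 + (-1)·(-2)) = (4, 4, 2)
w2 = Gw1 = (2·4 + (-3)·4 + (-2)·2; (-5)·4 + (-4)·4 + (-2)·2; (-1)·4 + (-3)·4 + (-1)·2) = (-8, -40, -18)
w3 = Gw2 = (140, 236, 146)
Ratio at component: 236 / -40 = -5.900

λ ≈ -5.900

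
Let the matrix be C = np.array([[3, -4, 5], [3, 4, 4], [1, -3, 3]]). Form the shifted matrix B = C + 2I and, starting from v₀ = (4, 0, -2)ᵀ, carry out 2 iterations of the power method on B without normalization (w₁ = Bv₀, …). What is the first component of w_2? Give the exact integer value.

4

B = C + 2I has rows (5, -4, 5); (3, 6, 4); (1, -3, 5)
w1 = Bv₀ = (5·4 + (-4)·0 + 5·(-2); 3·4 + 6·0 + 4·(-2); 1·4 + (-3)·0 + 5·(-2)) = (10, 4, -6)
w2 = Bw1 = (5·10 + (-4)·4 + 5·(-6); 3·10 + 6·4 + 4·(-6); 1·10 + (-3)·4 + 5·(-6)) = (4, 30, -32)
Requested component of w2: 4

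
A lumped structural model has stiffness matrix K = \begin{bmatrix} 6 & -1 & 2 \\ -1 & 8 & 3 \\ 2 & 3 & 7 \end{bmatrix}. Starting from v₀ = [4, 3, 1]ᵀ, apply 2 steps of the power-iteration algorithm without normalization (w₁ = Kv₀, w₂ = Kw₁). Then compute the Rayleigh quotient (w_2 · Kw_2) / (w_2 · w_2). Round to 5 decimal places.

w1 = Kv₀ = (6·4 + (-1)·3 + 2·1; (-1)·4 + 8·3 + 3·1; 2·4 + 3·3 + 7·1) = (23, 23, 24)
w2 = Kw1 = (6·23 + (-1)·23 + 2·24; (-1)·23 + 8·23 + 3·24; 2·23 + 3·23 + 7·24) = (163, 233, 283)
Kw2 = (1311, 2550, 3006)
w2·Kw2 = 163·1311 + 233·2550 + 283·3006 = 1658541; w2·w2 = 163·163 + 233·233 + 283·283 = 160947
λ ≈ 1658541/160947 = 10.30489

λ ≈ 10.30489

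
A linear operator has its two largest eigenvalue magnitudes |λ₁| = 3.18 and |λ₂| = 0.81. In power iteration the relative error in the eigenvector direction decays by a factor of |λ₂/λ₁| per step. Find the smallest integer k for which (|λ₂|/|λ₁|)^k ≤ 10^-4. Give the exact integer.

|λ₂/λ₁| = 0.81/3.18 = 0.25472
Need k ≥ ln(10^-4) / ln(0.25472) = -9.2103 / -1.3676 ≈ 6.735
Smallest integer k satisfying the bound: 7

7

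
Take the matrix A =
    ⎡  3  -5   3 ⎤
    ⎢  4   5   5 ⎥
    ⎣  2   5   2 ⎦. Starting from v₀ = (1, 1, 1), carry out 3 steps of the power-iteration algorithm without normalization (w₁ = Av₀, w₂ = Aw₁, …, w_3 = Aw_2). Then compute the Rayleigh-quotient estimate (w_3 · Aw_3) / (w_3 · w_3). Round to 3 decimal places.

λ ≈ 7.153

w1 = Av₀ = (1, 14, 9)
w2 = Aw1 = (-40, 119, 90)
w3 = Aw2 = (-445, 885, 695)
Aw3 = (-3675, 6120, 4925)
w3·Aw3 = (-445)·(-3675) + 885·6120 + 695·4925 = 10474450; w3·w3 = (-445)·(-445) + 885·885 + 695·695 = 1464275
λ ≈ 10474450/1464275 = 7.153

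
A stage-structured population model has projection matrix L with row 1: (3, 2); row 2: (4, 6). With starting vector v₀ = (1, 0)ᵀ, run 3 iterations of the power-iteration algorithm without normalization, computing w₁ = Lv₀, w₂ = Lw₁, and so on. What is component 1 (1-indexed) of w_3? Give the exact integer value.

w1 = Lv₀ = (3·1 + 2·0; 4·1 + 6·0) = (3, 4)
w2 = Lw1 = (3·3 + 2·4; 4·3 + 6·4) = (17, 36)
w3 = Lw2 = (123, 284)
The requested component of w3 is 123.

123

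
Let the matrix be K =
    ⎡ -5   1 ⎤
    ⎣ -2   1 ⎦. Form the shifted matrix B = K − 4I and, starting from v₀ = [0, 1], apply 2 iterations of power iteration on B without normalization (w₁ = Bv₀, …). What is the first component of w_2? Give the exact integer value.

B = K − 4I has rows (-9, 1); (-2, -3)
w1 = Bv₀ = (1, -3)
w2 = Bw1 = (-12, 7)
Requested component of w2: -12

-12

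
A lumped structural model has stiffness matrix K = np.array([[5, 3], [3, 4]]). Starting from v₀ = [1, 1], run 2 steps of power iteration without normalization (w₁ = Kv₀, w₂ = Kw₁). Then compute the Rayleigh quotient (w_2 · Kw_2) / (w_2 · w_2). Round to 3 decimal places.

λ ≈ 7.541

w1 = Kv₀ = (8, 7)
w2 = Kw1 = (61, 52)
Kw2 = (461, 391)
w2·Kw2 = 61·461 + 52·391 = 48453; w2·w2 = 61·61 + 52·52 = 6425
λ ≈ 48453/6425 = 7.541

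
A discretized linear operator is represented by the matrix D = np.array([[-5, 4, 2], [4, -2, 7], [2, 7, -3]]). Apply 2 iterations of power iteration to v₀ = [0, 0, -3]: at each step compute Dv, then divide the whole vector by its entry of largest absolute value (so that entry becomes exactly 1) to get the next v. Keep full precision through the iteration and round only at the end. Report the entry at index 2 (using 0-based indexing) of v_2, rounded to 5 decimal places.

Dv0 = (-6.000000, -21.000000, 9.000000); divide by -21.000000 → v1 = (0.285714, 1.000000, -0.428571)
Dv1 = (1.714286, -3.857143, 8.857143); divide by 8.857143 → v2 = (0.193548, -0.435484, 1.000000)
Requested entry of v2: -186/-186 = 1.00000

1.00000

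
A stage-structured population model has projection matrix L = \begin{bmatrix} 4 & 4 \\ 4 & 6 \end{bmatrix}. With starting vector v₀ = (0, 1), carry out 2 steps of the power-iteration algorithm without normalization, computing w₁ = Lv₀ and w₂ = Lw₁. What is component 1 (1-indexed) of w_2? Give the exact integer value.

40

w1 = Lv₀ = (4·0 + 4·1; 4·0 + 6·1) = (4, 6)
w2 = Lw1 = (4·4 + 4·6; 4·4 + 6·6) = (40, 52)
The requested component of w2 is 40.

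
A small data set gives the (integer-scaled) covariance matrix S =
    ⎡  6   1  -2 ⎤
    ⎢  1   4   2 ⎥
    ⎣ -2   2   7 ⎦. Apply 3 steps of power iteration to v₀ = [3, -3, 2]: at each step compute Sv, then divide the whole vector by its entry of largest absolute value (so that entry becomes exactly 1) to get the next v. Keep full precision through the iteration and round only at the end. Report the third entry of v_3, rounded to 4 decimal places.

-0.6702

Sv0 = (11.00000, -5.00000, 2.00000); divide by 11.00000 → v1 = (1.00000, -0.45455, 0.18182)
Sv1 = (5.18182, -0.45455, -1.63636); divide by 5.18182 → v2 = (1.00000, -0.08772, -0.31579)
Sv2 = (6.54386, 0.01754, -4.38596); divide by 6.54386 → v3 = (1.00000, 0.00268, -0.67024)
Requested entry of v3: -250/373 = -0.6702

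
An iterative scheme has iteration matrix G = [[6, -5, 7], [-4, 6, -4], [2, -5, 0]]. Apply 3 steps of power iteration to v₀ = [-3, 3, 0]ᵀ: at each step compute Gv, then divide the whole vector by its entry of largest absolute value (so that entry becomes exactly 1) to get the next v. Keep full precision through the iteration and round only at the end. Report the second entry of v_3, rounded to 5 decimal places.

Gv0 = (-33.000000, 30.000000, -21.000000); divide by -33.000000 → v1 = (1.000000, -0.909091, 0.636364)
Gv1 = (15.000000, -12.000000, 6.545455); divide by 15.000000 → v2 = (1.000000, -0.800000, 0.436364)
Gv2 = (13.054545, -10.545455, 6.000000); divide by 13.054545 → v3 = (1.000000, -0.807799, 0.459610)
Requested entry of v3: 5220/-6462 = -0.80780

-0.80780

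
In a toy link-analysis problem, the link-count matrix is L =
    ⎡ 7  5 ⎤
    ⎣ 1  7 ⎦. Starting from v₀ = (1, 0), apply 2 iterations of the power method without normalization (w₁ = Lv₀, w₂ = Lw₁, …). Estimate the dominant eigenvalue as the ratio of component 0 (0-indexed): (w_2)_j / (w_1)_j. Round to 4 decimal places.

w1 = Lv₀ = (7, 1)
w2 = Lw1 = (54, 14)
Ratio at component: 54 / 7 = 7.7143

7.7143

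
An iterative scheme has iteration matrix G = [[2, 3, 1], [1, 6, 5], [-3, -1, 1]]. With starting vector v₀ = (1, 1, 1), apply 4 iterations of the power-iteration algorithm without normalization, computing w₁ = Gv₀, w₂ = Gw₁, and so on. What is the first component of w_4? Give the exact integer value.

1035

w1 = Gv₀ = (2·1 + 3·1 + 1·1; 1·1 + 6·1 + 5·1; (-3)·1 + (-1)·1 + 1·1) = (6, 12, -3)
w2 = Gw1 = (2·6 + 3·12 + 1·(-3); 1·6 + 6·12 + 5·(-3); (-3)·6 + (-1)·12 + 1·(-3)) = (45, 63, -33)
w3 = Gw2 = (246, 258, -231)
w4 = Gw3 = (1035, 639, -1227)
The requested component of w4 is 1035.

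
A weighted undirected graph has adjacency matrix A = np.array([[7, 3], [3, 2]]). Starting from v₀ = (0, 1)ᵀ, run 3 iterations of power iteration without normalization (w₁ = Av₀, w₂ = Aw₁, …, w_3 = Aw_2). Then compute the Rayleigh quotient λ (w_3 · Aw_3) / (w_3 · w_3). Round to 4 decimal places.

λ ≈ 8.4051

w1 = Av₀ = (3, 2)
w2 = Aw1 = (27, 13)
w3 = Aw2 = (228, 107)
Aw3 = (1917, 898)
w3·Aw3 = 228·1917 + 107·898 = 533162; w3·w3 = 228·228 + 107·107 = 63433
λ ≈ 533162/63433 = 8.4051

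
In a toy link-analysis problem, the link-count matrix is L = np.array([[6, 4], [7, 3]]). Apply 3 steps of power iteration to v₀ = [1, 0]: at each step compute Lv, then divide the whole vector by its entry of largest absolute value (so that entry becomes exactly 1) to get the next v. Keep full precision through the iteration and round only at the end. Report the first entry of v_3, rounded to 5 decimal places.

Lv0 = (6.000000, 7.000000); divide by 7.000000 → v1 = (0.857143, 1.000000)
Lv1 = (9.142857, 9.000000); divide by 9.142857 → v2 = (1.000000, 0.984375)
Lv2 = (9.937500, 9.953125); divide by 9.953125 → v3 = (0.998430, 1.000000)
Requested entry of v3: 636/637 = 0.99843

0.99843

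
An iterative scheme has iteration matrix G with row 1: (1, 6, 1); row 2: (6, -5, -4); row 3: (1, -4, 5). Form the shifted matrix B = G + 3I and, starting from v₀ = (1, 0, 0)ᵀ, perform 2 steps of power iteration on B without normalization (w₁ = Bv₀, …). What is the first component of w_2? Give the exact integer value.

B = G + 3I has rows (4, 6, 1); (6, -2, -4); (1, -4, 8)
w1 = Bv₀ = (4·1 + 6·0 + 1·0; 6·1 + (-2)·0 + (-4)·0; 1·1 + (-4)·0 + 8·0) = (4, 6, 1)
w2 = Bw1 = (4·4 + 6·6 + 1·1; 6·4 + (-2)·6 + (-4)·1; 1·4 + (-4)·6 + 8·1) = (53, 8, -12)
Requested component of w2: 53

53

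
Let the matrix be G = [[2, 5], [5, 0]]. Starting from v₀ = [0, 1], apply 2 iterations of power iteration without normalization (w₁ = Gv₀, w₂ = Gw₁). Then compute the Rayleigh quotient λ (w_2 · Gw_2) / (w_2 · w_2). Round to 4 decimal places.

w1 = Gv₀ = (2·0 + 5·1; 5·0 + 0·1) = (5, 0)
w2 = Gw1 = (2·5 + 5·0; 5·5 + 0·0) = (10, 25)
Gw2 = (145, 50)
w2·Gw2 = 10·145 + 25·50 = 2700; w2·w2 = 10·10 + 25·25 = 725
λ ≈ 2700/725 = 3.7241

3.7241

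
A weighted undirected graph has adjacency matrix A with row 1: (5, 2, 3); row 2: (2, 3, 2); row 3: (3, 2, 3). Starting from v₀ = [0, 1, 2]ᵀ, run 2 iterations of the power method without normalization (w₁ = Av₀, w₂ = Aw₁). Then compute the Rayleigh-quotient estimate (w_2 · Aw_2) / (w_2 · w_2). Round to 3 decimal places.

w1 = Av₀ = (5·0 + 2·1 + 3·2; 2·0 + 3·1 + 2·2; 3·0 + 2·1 + 3·2) = (8, 7, 8)
w2 = Aw1 = (5·8 + 2·7 + 3·8; 2·8 + 3·7 + 2·8; 3·8 + 2·7 + 3·8) = (78, 53, 62)
Aw2 = (682, 439, 526)
w2·Aw2 = 78·682 + 53·439 + 62·526 = 109075; w2·w2 = 78·78 + 53·53 + 62·62 = 12737
λ ≈ 109075/12737 = 8.564

λ ≈ 8.564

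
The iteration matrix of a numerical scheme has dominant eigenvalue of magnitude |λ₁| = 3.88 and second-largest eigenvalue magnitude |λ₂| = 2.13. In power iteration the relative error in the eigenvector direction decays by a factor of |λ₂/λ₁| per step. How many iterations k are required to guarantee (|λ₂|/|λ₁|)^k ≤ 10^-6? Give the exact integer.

|λ₂/λ₁| = 2.13/3.88 = 0.54897
Need k ≥ ln(10^-6) / ln(0.54897) = -13.8155 / -0.5997 ≈ 23.037
Smallest integer k satisfying the bound: 24

24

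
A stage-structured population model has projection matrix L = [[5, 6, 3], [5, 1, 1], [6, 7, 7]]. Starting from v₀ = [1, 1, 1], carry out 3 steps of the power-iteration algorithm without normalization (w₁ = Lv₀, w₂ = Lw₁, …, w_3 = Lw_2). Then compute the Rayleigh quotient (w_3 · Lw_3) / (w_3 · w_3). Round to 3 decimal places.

w1 = Lv₀ = (5·1 + 6·1 + 3·1; 5·1 + 1·1 + 1·1; 6·1 + 7·1 + 7·1) = (14, 7, 20)
w2 = Lw1 = (5·14 + 6·7 + 3·20; 5·14 + 1·7 + 1·20; 6·14 + 7·7 + 7·20) = (172, 97, 273)
w3 = Lw2 = (2261, 1230, 3622)
Lw3 = (29551, 16157, 47530)
w3·Lw3 = 2261·29551 + 1230·16157 + 3622·47530 = 258841581; w3·w3 = 2261·2261 + 1230·1230 + 3622·3622 = 19743905
λ ≈ 258841581/19743905 = 13.110

13.110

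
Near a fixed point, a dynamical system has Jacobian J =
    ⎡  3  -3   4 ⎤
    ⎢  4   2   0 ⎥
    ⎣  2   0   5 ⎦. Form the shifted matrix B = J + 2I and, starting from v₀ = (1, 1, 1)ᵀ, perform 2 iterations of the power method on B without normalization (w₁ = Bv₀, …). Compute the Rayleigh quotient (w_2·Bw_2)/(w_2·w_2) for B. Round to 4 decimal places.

B = J + 2I has rows (5, -3, 4); (4, 4, 0); (2, 0, 7)
w1 = Bv₀ = (5·1 + (-3)·1 + 4·1; 4·1 + 4·1 + 0·1; 2·1 + 0·1 + 7·1) = (6, 8, 9)
w2 = Bw1 = (5·6 + (-3)·8 + 4·9; 4·6 + 4·8 + 0·9; 2·6 + 0·8 + 7·9) = (42, 56, 75)
Bw2 = (342, 392, 609)
w2·Bw2 = 81991; w2·w2 = 10525; μ ≈ 81991/10525 = 7.7901

7.7901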